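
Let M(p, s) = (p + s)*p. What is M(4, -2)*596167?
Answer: 4769336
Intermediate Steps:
M(p, s) = p*(p + s)
M(4, -2)*596167 = (4*(4 - 2))*596167 = (4*2)*596167 = 8*596167 = 4769336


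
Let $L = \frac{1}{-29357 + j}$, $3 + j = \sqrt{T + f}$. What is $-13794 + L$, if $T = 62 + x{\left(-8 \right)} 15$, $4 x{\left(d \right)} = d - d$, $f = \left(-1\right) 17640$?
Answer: $- \frac{5945401461346}{431013589} - \frac{i \sqrt{17578}}{862027178} \approx -13794.0 - 1.538 \cdot 10^{-7} i$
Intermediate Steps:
$f = -17640$
$x{\left(d \right)} = 0$ ($x{\left(d \right)} = \frac{d - d}{4} = \frac{1}{4} \cdot 0 = 0$)
$T = 62$ ($T = 62 + 0 \cdot 15 = 62 + 0 = 62$)
$j = -3 + i \sqrt{17578}$ ($j = -3 + \sqrt{62 - 17640} = -3 + \sqrt{-17578} = -3 + i \sqrt{17578} \approx -3.0 + 132.58 i$)
$L = \frac{1}{-29360 + i \sqrt{17578}}$ ($L = \frac{1}{-29357 - \left(3 - i \sqrt{17578}\right)} = \frac{1}{-29360 + i \sqrt{17578}} \approx -3.4059 \cdot 10^{-5} - 1.538 \cdot 10^{-7} i$)
$-13794 + L = -13794 - \left(\frac{14680}{431013589} + \frac{i \sqrt{17578}}{862027178}\right) = - \frac{5945401461346}{431013589} - \frac{i \sqrt{17578}}{862027178}$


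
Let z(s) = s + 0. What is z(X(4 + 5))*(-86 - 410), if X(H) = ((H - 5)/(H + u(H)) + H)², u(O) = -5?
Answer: -49600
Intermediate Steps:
X(H) = (1 + H)² (X(H) = ((H - 5)/(H - 5) + H)² = ((-5 + H)/(-5 + H) + H)² = (1 + H)²)
z(s) = s
z(X(4 + 5))*(-86 - 410) = (1 + (4 + 5)² + 2*(4 + 5))*(-86 - 410) = (1 + 9² + 2*9)*(-496) = (1 + 81 + 18)*(-496) = 100*(-496) = -49600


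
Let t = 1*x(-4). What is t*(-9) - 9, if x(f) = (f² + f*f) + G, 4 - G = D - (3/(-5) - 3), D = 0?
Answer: -1503/5 ≈ -300.60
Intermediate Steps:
G = ⅖ (G = 4 - (0 - (3/(-5) - 3)) = 4 - (0 - (3*(-⅕) - 3)) = 4 - (0 - (-⅗ - 3)) = 4 - (0 - 1*(-18/5)) = 4 - (0 + 18/5) = 4 - 1*18/5 = 4 - 18/5 = ⅖ ≈ 0.40000)
x(f) = ⅖ + 2*f² (x(f) = (f² + f*f) + ⅖ = (f² + f²) + ⅖ = 2*f² + ⅖ = ⅖ + 2*f²)
t = 162/5 (t = 1*(⅖ + 2*(-4)²) = 1*(⅖ + 2*16) = 1*(⅖ + 32) = 1*(162/5) = 162/5 ≈ 32.400)
t*(-9) - 9 = (162/5)*(-9) - 9 = -1458/5 - 9 = -1503/5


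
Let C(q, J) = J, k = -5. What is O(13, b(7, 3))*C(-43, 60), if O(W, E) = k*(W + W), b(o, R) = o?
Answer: -7800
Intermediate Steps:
O(W, E) = -10*W (O(W, E) = -5*(W + W) = -10*W)
O(13, b(7, 3))*C(-43, 60) = -10*13*60 = -130*60 = -7800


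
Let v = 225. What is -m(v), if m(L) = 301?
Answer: -301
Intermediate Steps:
-m(v) = -1*301 = -301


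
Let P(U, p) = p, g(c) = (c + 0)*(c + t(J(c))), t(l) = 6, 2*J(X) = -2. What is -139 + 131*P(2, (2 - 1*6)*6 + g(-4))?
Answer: -4331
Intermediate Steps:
J(X) = -1 (J(X) = (½)*(-2) = -1)
g(c) = c*(6 + c) (g(c) = (c + 0)*(c + 6) = c*(6 + c))
-139 + 131*P(2, (2 - 1*6)*6 + g(-4)) = -139 + 131*((2 - 1*6)*6 - 4*(6 - 4)) = -139 + 131*((2 - 6)*6 - 4*2) = -139 + 131*(-4*6 - 8) = -139 + 131*(-24 - 8) = -139 + 131*(-32) = -139 - 4192 = -4331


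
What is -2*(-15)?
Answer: 30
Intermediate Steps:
-2*(-15) = 30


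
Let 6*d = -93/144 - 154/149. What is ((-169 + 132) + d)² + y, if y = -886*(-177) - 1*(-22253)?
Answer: 332315038216825/1841439744 ≈ 1.8046e+5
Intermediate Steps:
d = -12011/42912 (d = (-93/144 - 154/149)/6 = (-93*1/144 - 154*1/149)/6 = (-31/48 - 154/149)/6 = (⅙)*(-12011/7152) = -12011/42912 ≈ -0.27990)
y = 179075 (y = 156822 + 22253 = 179075)
((-169 + 132) + d)² + y = ((-169 + 132) - 12011/42912)² + 179075 = (-37 - 12011/42912)² + 179075 = (-1599755/42912)² + 179075 = 2559216060025/1841439744 + 179075 = 332315038216825/1841439744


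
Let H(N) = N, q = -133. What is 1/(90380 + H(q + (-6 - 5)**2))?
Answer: 1/90368 ≈ 1.1066e-5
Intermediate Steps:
1/(90380 + H(q + (-6 - 5)**2)) = 1/(90380 + (-133 + (-6 - 5)**2)) = 1/(90380 + (-133 + (-11)**2)) = 1/(90380 + (-133 + 121)) = 1/(90380 - 12) = 1/90368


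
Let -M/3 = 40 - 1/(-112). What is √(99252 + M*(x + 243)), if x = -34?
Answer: √58146459/28 ≈ 272.33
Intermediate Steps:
M = -13443/112 (M = -3*(40 - 1/(-112)) = -3*(40 - 1*(-1/112)) = -3*(40 + 1/112) = -3*4481/112 = -13443/112 ≈ -120.03)
√(99252 + M*(x + 243)) = √(99252 - 13443*(-34 + 243)/112) = √(99252 - 13443/112*209) = √(99252 - 2809587/112) = √(8306637/112) = √58146459/28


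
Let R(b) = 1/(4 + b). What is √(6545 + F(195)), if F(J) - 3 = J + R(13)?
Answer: 2*√487186/17 ≈ 82.116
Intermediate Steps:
F(J) = 52/17 + J (F(J) = 3 + (J + 1/(4 + 13)) = 3 + (J + 1/17) = 3 + (1/17 + J) = 52/17 + J)
√(6545 + F(195)) = √(6545 + (52/17 + 195)) = √(6545 + 3367/17) = √(114632/17) = 2*√487186/17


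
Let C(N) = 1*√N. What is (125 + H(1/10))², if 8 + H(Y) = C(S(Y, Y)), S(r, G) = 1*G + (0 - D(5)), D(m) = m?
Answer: 136841/10 + 819*I*√10/5 ≈ 13684.0 + 517.98*I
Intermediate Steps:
S(r, G) = -5 + G (S(r, G) = 1*G + (0 - 1*5) = G + (0 - 5) = G - 5 = -5 + G)
C(N) = √N
H(Y) = -8 + √(-5 + Y)
(125 + H(1/10))² = (125 + (-8 + √(-5 + 1/10)))² = (125 + (-8 + √(-5 + ⅒)))² = (125 + (-8 + √(-49/10)))² = (125 + (-8 + 7*I*√10/10))² = (117 + 7*I*√10/10)²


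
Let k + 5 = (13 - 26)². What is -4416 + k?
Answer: -4252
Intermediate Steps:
k = 164 (k = -5 + (13 - 26)² = -5 + (-13)² = -5 + 169 = 164)
-4416 + k = -4416 + 164 = -4252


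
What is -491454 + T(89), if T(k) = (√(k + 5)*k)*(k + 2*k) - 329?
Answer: -491783 + 23763*√94 ≈ -2.6139e+5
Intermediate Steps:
T(k) = -329 + 3*k²*√(5 + k) (T(k) = (√(5 + k)*k)*(3*k) - 329 = (k*√(5 + k))*(3*k) - 329 = 3*k²*√(5 + k) - 329 = -329 + 3*k²*√(5 + k))
-491454 + T(89) = -491454 + (-329 + 3*89²*√(5 + 89)) = -491454 + (-329 + 3*7921*√94) = -491454 + (-329 + 23763*√94) = -491783 + 23763*√94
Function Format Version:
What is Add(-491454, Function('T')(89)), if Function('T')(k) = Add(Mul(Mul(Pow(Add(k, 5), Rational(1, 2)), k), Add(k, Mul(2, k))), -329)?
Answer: Add(-491783, Mul(23763, Pow(94, Rational(1, 2)))) ≈ -2.6139e+5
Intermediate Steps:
Function('T')(k) = Add(-329, Mul(3, Pow(k, 2), Pow(Add(5, k), Rational(1, 2)))) (Function('T')(k) = Add(Mul(Mul(Pow(Add(5, k), Rational(1, 2)), k), Mul(3, k)), -329) = Add(Mul(Mul(k, Pow(Add(5, k), Rational(1, 2))), Mul(3, k)), -329) = Add(Mul(3, Pow(k, 2), Pow(Add(5, k), Rational(1, 2))), -329) = Add(-329, Mul(3, Pow(k, 2), Pow(Add(5, k), Rational(1, 2)))))
Add(-491454, Function('T')(89)) = Add(-491454, Add(-329, Mul(3, Pow(89, 2), Pow(Add(5, 89), Rational(1, 2))))) = Add(-491454, Add(-329, Mul(3, 7921, Pow(94, Rational(1, 2))))) = Add(-491454, Add(-329, Mul(23763, Pow(94, Rational(1, 2))))) = Add(-491783, Mul(23763, Pow(94, Rational(1, 2))))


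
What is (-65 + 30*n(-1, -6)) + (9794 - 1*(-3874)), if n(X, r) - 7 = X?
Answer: 13783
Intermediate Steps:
n(X, r) = 7 + X
(-65 + 30*n(-1, -6)) + (9794 - 1*(-3874)) = (-65 + 30*(7 - 1)) + (9794 - 1*(-3874)) = (-65 + 30*6) + (9794 + 3874) = (-65 + 180) + 13668 = 115 + 13668 = 13783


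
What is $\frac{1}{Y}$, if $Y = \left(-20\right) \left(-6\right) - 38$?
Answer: $\frac{1}{82} \approx 0.012195$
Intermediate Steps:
$Y = 82$ ($Y = 120 - 38 = 82$)
$\frac{1}{Y} = \frac{1}{82}$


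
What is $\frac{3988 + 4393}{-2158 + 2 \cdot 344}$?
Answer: $- \frac{8381}{1470} \approx -5.7014$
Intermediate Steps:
$\frac{3988 + 4393}{-2158 + 2 \cdot 344} = \frac{8381}{-2158 + 688} = \frac{8381}{-1470} = 8381 \left(- \frac{1}{1470}\right) = - \frac{8381}{1470}$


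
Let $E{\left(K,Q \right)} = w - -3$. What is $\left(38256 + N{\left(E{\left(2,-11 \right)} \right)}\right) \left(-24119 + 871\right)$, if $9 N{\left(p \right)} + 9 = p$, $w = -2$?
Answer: $- \frac{8004193408}{9} \approx -8.8936 \cdot 10^{8}$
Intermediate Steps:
$E{\left(K,Q \right)} = 1$ ($E{\left(K,Q \right)} = -2 - -3 = -2 + 3 = 1$)
$N{\left(p \right)} = -1 + \frac{p}{9}$
$\left(38256 + N{\left(E{\left(2,-11 \right)} \right)}\right) \left(-24119 + 871\right) = \left(38256 + \left(-1 + \frac{1}{9} \cdot 1\right)\right) \left(-24119 + 871\right) = \left(38256 + \left(-1 + \frac{1}{9}\right)\right) \left(-23248\right) = \left(38256 - \frac{8}{9}\right) \left(-23248\right) = \frac{344296}{9} \left(-23248\right) = - \frac{8004193408}{9}$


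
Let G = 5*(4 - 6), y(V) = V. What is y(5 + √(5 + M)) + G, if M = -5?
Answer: -5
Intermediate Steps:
G = -10 (G = 5*(-2) = -10)
y(5 + √(5 + M)) + G = (5 + √(5 - 5)) - 10 = (5 + √0) - 10 = (5 + 0) - 10 = 5 - 10 = -5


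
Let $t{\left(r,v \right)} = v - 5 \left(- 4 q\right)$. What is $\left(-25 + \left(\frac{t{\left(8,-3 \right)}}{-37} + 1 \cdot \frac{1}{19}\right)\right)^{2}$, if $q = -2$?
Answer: $\frac{279591841}{494209} \approx 565.74$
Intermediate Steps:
$t{\left(r,v \right)} = -40 + v$ ($t{\left(r,v \right)} = v - 5 \left(\left(-4\right) \left(-2\right)\right) = v - 40 = -40 + v$)
$\left(-25 + \left(\frac{t{\left(8,-3 \right)}}{-37} + 1 \cdot \frac{1}{19}\right)\right)^{2} = \left(-25 + \left(\frac{-40 - 3}{-37} + 1 \cdot \frac{1}{19}\right)\right)^{2} = \left(-25 + \left(\left(-43\right) \left(- \frac{1}{37}\right) + 1 \cdot \frac{1}{19}\right)\right)^{2} = \left(-25 + \left(\frac{43}{37} + \frac{1}{19}\right)\right)^{2} = \left(-25 + \frac{854}{703}\right)^{2} = \left(- \frac{16721}{703}\right)^{2} = \frac{279591841}{494209}$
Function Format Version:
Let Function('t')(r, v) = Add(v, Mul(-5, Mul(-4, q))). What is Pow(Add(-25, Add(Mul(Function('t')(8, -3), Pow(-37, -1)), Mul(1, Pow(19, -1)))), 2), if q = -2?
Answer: Rational(279591841, 494209) ≈ 565.74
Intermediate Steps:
Function('t')(r, v) = Add(-40, v) (Function('t')(r, v) = Add(v, Mul(-5, Mul(-4, -2))) = Add(v, Mul(-5, 8)) = Add(v, -40) = Add(-40, v))
Pow(Add(-25, Add(Mul(Function('t')(8, -3), Pow(-37, -1)), Mul(1, Pow(19, -1)))), 2) = Pow(Add(-25, Add(Mul(Add(-40, -3), Pow(-37, -1)), Mul(1, Pow(19, -1)))), 2) = Pow(Add(-25, Add(Mul(-43, Rational(-1, 37)), Mul(1, Rational(1, 19)))), 2) = Pow(Add(-25, Add(Rational(43, 37), Rational(1, 19))), 2) = Pow(Add(-25, Rational(854, 703)), 2) = Pow(Rational(-16721, 703), 2) = Rational(279591841, 494209)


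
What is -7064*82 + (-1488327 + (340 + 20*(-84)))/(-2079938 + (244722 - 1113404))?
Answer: -1707980748093/2948620 ≈ -5.7925e+5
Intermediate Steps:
-7064*82 + (-1488327 + (340 + 20*(-84)))/(-2079938 + (244722 - 1113404)) = -579248 + (-1488327 + (340 - 1680))/(-2079938 - 868682) = -579248 + (-1488327 - 1340)/(-2948620) = -579248 - 1489667*(-1/2948620) = -579248 + 1489667/2948620 = -1707980748093/2948620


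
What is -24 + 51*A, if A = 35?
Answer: 1761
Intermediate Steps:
-24 + 51*A = -24 + 51*35 = -24 + 1785 = 1761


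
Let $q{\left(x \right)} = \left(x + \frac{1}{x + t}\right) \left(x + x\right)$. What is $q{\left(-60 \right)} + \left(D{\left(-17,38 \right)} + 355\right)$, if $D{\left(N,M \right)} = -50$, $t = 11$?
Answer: $\frac{367865}{49} \approx 7507.4$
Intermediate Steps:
$q{\left(x \right)} = 2 x \left(x + \frac{1}{11 + x}\right)$ ($q{\left(x \right)} = \left(x + \frac{1}{x + 11}\right) \left(x + x\right) = \left(x + \frac{1}{11 + x}\right) 2 x = 2 x \left(x + \frac{1}{11 + x}\right)$)
$q{\left(-60 \right)} + \left(D{\left(-17,38 \right)} + 355\right) = 2 \left(-60\right) \frac{1}{11 - 60} \left(1 + \left(-60\right)^{2} + 11 \left(-60\right)\right) + \left(-50 + 355\right) = 2 \left(-60\right) \frac{1}{-49} \left(1 + 3600 - 660\right) + 305 = 2 \left(-60\right) \left(- \frac{1}{49}\right) 2941 + 305 = \frac{352920}{49} + 305 = \frac{367865}{49}$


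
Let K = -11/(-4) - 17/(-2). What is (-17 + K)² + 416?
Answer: 7185/16 ≈ 449.06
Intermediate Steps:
K = 45/4 (K = -11*(-¼) - 17*(-½) = 11/4 + 17/2 = 45/4 ≈ 11.250)
(-17 + K)² + 416 = (-17 + 45/4)² + 416 = (-23/4)² + 416 = 529/16 + 416 = 7185/16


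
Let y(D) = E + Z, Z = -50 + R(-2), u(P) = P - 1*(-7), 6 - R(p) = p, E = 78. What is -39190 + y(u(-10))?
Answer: -39154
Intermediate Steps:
R(p) = 6 - p
u(P) = 7 + P (u(P) = P + 7 = 7 + P)
Z = -42 (Z = -50 + (6 - 1*(-2)) = -50 + (6 + 2) = -50 + 8 = -42)
y(D) = 36 (y(D) = 78 - 42 = 36)
-39190 + y(u(-10)) = -39190 + 36 = -39154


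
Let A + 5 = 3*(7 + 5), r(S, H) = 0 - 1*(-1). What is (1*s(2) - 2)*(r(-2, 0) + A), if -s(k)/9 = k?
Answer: -640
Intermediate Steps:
r(S, H) = 1 (r(S, H) = 0 + 1 = 1)
A = 31 (A = -5 + 3*(7 + 5) = -5 + 3*12 = -5 + 36 = 31)
s(k) = -9*k
(1*s(2) - 2)*(r(-2, 0) + A) = (1*(-9*2) - 2)*(1 + 31) = (1*(-18) - 2)*32 = (-18 - 2)*32 = -20*32 = -640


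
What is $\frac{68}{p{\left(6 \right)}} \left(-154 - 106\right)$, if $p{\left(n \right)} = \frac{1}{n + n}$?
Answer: $-212160$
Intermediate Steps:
$p{\left(n \right)} = \frac{1}{2 n}$
$\frac{68}{p{\left(6 \right)}} \left(-154 - 106\right) = \frac{68}{\frac{1}{2} \cdot \frac{1}{6}} \left(-154 - 106\right) = \frac{68}{\frac{1}{2} \cdot \frac{1}{6}} \left(-260\right) = 68 \frac{1}{\frac{1}{12}} \left(-260\right) = 68 \cdot 12 \left(-260\right) = 816 \left(-260\right) = -212160$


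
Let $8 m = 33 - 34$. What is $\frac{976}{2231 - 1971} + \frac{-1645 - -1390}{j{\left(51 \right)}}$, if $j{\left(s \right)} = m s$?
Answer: $\frac{2844}{65} \approx 43.754$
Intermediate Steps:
$m = - \frac{1}{8}$ ($m = \frac{33 - 34}{8} = \frac{1}{8} \left(-1\right) = - \frac{1}{8} \approx -0.125$)
$j{\left(s \right)} = - \frac{s}{8}$
$\frac{976}{2231 - 1971} + \frac{-1645 - -1390}{j{\left(51 \right)}} = \frac{976}{2231 - 1971} + \frac{-1645 - -1390}{\left(- \frac{1}{8}\right) 51} = \frac{976}{260} + \frac{-1645 + 1390}{- \frac{51}{8}} = 976 \cdot \frac{1}{260} - -40 = \frac{244}{65} + 40 = \frac{2844}{65}$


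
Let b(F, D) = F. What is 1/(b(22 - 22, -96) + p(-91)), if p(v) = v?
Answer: -1/91 ≈ -0.010989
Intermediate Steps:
1/(b(22 - 22, -96) + p(-91)) = 1/((22 - 22) - 91) = 1/(0 - 91) = 1/(-91) = -1/91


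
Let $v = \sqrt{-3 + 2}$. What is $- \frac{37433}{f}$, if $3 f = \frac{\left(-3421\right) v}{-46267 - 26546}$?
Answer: $\frac{743347917 i}{311} \approx 2.3902 \cdot 10^{6} i$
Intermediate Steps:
$v = i$ ($v = \sqrt{-1} = i \approx 1.0 i$)
$f = \frac{3421 i}{218439}$ ($f = \frac{- 3421 i \frac{1}{-46267 - 26546}}{3} = \frac{- 3421 i \frac{1}{-72813}}{3} = \frac{- 3421 i \left(- \frac{1}{72813}\right)}{3} = \frac{\frac{3421}{72813} i}{3} = \frac{3421 i}{218439} \approx 0.015661 i$)
$- \frac{37433}{f} = - \frac{37433}{\frac{3421}{218439} i} = - 37433 \left(- \frac{218439 i}{3421}\right) = \frac{743347917 i}{311}$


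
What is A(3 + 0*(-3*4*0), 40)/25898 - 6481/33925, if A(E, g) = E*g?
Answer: -3560303/19099775 ≈ -0.18641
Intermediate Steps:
A(3 + 0*(-3*4*0), 40)/25898 - 6481/33925 = ((3 + 0*(-3*4*0))*40)/25898 - 6481/33925 = ((3 + 0*(-12*0))*40)*(1/25898) - 6481*1/33925 = ((3 + 0*0)*40)*(1/25898) - 6481/33925 = ((3 + 0)*40)*(1/25898) - 6481/33925 = (3*40)*(1/25898) - 6481/33925 = 120*(1/25898) - 6481/33925 = 60/12949 - 6481/33925 = -3560303/19099775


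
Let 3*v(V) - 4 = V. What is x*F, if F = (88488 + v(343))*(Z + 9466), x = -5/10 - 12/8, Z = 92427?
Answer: -54168560446/3 ≈ -1.8056e+10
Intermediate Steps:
x = -2 (x = -5*⅒ - 12*⅛ = -½ - 3/2 = -2)
v(V) = 4/3 + V/3
F = 27084280223/3 (F = (88488 + (4/3 + (⅓)*343))*(92427 + 9466) = (88488 + (4/3 + 343/3))*101893 = (88488 + 347/3)*101893 = (265811/3)*101893 = 27084280223/3 ≈ 9.0281e+9)
x*F = -2*27084280223/3 = -54168560446/3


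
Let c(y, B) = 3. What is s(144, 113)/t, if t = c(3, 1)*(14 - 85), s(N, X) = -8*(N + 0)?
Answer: 384/71 ≈ 5.4084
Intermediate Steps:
s(N, X) = -8*N
t = -213 (t = 3*(14 - 85) = 3*(-71) = -213)
s(144, 113)/t = -8*144/(-213) = -1152*(-1/213) = 384/71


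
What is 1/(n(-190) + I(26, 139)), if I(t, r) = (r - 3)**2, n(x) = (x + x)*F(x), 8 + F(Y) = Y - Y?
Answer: 1/21536 ≈ 4.6434e-5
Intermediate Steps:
F(Y) = -8 (F(Y) = -8 + (Y - Y) = -8 + 0 = -8)
n(x) = -16*x (n(x) = (x + x)*(-8) = (2*x)*(-8) = -16*x)
I(t, r) = (-3 + r)**2
1/(n(-190) + I(26, 139)) = 1/(-16*(-190) + (-3 + 139)**2) = 1/(3040 + 136**2) = 1/(3040 + 18496) = 1/21536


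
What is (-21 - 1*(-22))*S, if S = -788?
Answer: -788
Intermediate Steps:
(-21 - 1*(-22))*S = (-21 - 1*(-22))*(-788) = (-21 + 22)*(-788) = 1*(-788) = -788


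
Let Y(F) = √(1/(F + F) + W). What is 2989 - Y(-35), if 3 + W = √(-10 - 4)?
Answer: 2989 - √(-14770 + 4900*I*√14)/70 ≈ 2988.1 - 1.9773*I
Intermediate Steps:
W = -3 + I*√14 (W = -3 + √(-10 - 4) = -3 + √(-14) = -3 + I*√14 ≈ -3.0 + 3.7417*I)
Y(F) = √(-3 + 1/(2*F) + I*√14) (Y(F) = √(1/(F + F) + (-3 + I*√14)) = √(1/(2*F) + (-3 + I*√14)) = √(-3 + 1/(2*F) + I*√14))
2989 - Y(-35) = 2989 - √(-12 + 2/(-35) + 4*I*√14)/2 = 2989 - √(-12 + 2*(-1/35) + 4*I*√14)/2 = 2989 - √(-12 - 2/35 + 4*I*√14)/2 = 2989 - √(-422/35 + 4*I*√14)/2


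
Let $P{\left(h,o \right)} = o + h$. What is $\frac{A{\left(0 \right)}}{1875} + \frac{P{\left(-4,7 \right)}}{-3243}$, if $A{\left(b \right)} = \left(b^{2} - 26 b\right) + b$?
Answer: $- \frac{1}{1081} \approx -0.00092507$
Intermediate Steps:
$P{\left(h,o \right)} = h + o$
$A{\left(b \right)} = b^{2} - 25 b$
$\frac{A{\left(0 \right)}}{1875} + \frac{P{\left(-4,7 \right)}}{-3243} = \frac{0 \left(-25 + 0\right)}{1875} + \frac{-4 + 7}{-3243} = 0 \left(-25\right) \frac{1}{1875} + 3 \left(- \frac{1}{3243}\right) = 0 \cdot \frac{1}{1875} - \frac{1}{1081} = 0 - \frac{1}{1081} = - \frac{1}{1081}$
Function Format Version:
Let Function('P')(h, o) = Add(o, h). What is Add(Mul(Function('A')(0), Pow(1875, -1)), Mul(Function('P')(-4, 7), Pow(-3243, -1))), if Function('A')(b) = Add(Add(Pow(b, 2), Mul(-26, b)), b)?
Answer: Rational(-1, 1081) ≈ -0.00092507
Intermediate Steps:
Function('P')(h, o) = Add(h, o)
Function('A')(b) = Add(Pow(b, 2), Mul(-25, b))
Add(Mul(Function('A')(0), Pow(1875, -1)), Mul(Function('P')(-4, 7), Pow(-3243, -1))) = Add(Mul(Mul(0, Add(-25, 0)), Pow(1875, -1)), Mul(Add(-4, 7), Pow(-3243, -1))) = Add(Mul(Mul(0, -25), Rational(1, 1875)), Mul(3, Rational(-1, 3243))) = Add(Mul(0, Rational(1, 1875)), Rational(-1, 1081)) = Add(0, Rational(-1, 1081)) = Rational(-1, 1081)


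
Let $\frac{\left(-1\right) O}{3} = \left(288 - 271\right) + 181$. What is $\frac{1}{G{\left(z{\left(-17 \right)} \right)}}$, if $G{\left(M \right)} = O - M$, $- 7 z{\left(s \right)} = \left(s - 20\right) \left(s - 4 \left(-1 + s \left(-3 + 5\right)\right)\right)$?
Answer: $- \frac{7}{8709} \approx -0.00080377$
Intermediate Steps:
$O = -594$ ($O = - 3 \left(\left(288 - 271\right) + 181\right) = - 3 \left(17 + 181\right) = \left(-3\right) 198 = -594$)
$z{\left(s \right)} = - \frac{\left(-20 + s\right) \left(4 - 7 s\right)}{7}$ ($z{\left(s \right)} = - \frac{\left(s - 20\right) \left(s - 4 \left(-1 + s \left(-3 + 5\right)\right)\right)}{7} = - \frac{\left(-20 + s\right) \left(s - 4 \left(-1 + s 2\right)\right)}{7} = - \frac{\left(-20 + s\right) \left(s - 4 \left(-1 + 2 s\right)\right)}{7} = - \frac{\left(-20 + s\right) \left(s - \left(-4 + 8 s\right)\right)}{7} = - \frac{\left(-20 + s\right) \left(4 - 7 s\right)}{7}$)
$G{\left(M \right)} = -594 - M$
$\frac{1}{G{\left(z{\left(-17 \right)} \right)}} = \frac{1}{-594 - \left(\frac{80}{7} + \left(-17\right)^{2} - - \frac{2448}{7}\right)} = \frac{1}{-594 - \left(\frac{80}{7} + 289 + \frac{2448}{7}\right)} = \frac{1}{-594 - \frac{4551}{7}} = \frac{1}{- \frac{8709}{7}} = - \frac{7}{8709}$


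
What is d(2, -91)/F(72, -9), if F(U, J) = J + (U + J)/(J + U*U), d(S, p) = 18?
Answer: -5175/2584 ≈ -2.0027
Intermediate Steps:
F(U, J) = J + (J + U)/(J + U**2)
d(2, -91)/F(72, -9) = 18/(((-9 + 72 + (-9)**2 - 9*72**2)/(-9 + 72**2))) = 18/(((-9 + 72 + 81 - 9*5184)/(-9 + 5184))) = 18/(((-9 + 72 + 81 - 46656)/5175)) = 18/(((1/5175)*(-46512))) = 18/(-5168/575) = 18*(-575/5168) = -5175/2584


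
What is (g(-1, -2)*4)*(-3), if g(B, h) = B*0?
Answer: 0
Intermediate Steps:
g(B, h) = 0
(g(-1, -2)*4)*(-3) = (0*4)*(-3) = 0*(-3) = 0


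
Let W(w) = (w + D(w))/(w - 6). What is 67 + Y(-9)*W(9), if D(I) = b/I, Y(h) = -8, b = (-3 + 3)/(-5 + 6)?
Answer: 43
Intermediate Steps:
b = 0 (b = 0/1 = 0*1 = 0)
D(I) = 0 (D(I) = 0/I = 0)
W(w) = w/(-6 + w) (W(w) = (w + 0)/(w - 6) = w/(-6 + w))
67 + Y(-9)*W(9) = 67 - 72/(-6 + 9) = 67 - 72/3 = 67 - 8*3 = 67 - 24 = 43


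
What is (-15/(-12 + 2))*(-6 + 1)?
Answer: -15/2 ≈ -7.5000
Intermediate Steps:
(-15/(-12 + 2))*(-6 + 1) = (-15/(-10))*(-5) = -⅒*(-15)*(-5) = (3/2)*(-5) = -15/2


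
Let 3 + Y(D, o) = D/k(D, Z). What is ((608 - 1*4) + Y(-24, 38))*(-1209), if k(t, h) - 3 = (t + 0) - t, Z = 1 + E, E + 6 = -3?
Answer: -716937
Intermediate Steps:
E = -9 (E = -6 - 3 = -9)
Z = -8 (Z = 1 - 9 = -8)
k(t, h) = 3 (k(t, h) = 3 + ((t + 0) - t) = 3 + (t - t) = 3 + 0 = 3)
Y(D, o) = -3 + D/3
((608 - 1*4) + Y(-24, 38))*(-1209) = ((608 - 1*4) + (-3 + (⅓)*(-24)))*(-1209) = ((608 - 4) + (-3 - 8))*(-1209) = (604 - 11)*(-1209) = 593*(-1209) = -716937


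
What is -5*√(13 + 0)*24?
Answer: -120*√13 ≈ -432.67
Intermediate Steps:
-5*√(13 + 0)*24 = -5*√13*24 = -120*√13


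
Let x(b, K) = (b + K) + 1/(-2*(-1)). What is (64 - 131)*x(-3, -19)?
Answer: 2881/2 ≈ 1440.5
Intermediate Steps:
x(b, K) = ½ + K + b (x(b, K) = (K + b) + 1/2 = (K + b) + ½ = ½ + K + b)
(64 - 131)*x(-3, -19) = (64 - 131)*(½ - 19 - 3) = -67*(-43/2) = 2881/2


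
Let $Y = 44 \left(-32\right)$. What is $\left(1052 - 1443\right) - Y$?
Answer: $1017$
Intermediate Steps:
$Y = -1408$
$\left(1052 - 1443\right) - Y = \left(1052 - 1443\right) - -1408 = -391 + 1408 = 1017$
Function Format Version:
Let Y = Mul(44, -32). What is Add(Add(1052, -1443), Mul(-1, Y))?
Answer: 1017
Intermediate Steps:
Y = -1408
Add(Add(1052, -1443), Mul(-1, Y)) = Add(Add(1052, -1443), Mul(-1, -1408)) = Add(-391, 1408) = 1017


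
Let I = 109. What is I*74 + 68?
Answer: 8134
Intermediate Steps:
I*74 + 68 = 109*74 + 68 = 8066 + 68 = 8134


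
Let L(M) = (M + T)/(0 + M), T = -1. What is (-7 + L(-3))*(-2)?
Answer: 34/3 ≈ 11.333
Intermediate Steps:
L(M) = (-1 + M)/M (L(M) = (M - 1)/(0 + M) = (-1 + M)/M)
(-7 + L(-3))*(-2) = (-7 + (-1 - 3)/(-3))*(-2) = (-7 - ⅓*(-4))*(-2) = (-7 + 4/3)*(-2) = -17/3*(-2) = 34/3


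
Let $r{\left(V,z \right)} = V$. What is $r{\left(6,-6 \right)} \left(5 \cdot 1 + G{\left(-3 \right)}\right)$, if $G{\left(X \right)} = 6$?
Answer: $66$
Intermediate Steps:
$r{\left(6,-6 \right)} \left(5 \cdot 1 + G{\left(-3 \right)}\right) = 6 \left(5 \cdot 1 + 6\right) = 6 \left(5 + 6\right) = 6 \cdot 11 = 66$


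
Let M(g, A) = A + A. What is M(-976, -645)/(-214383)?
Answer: 430/71461 ≈ 0.0060173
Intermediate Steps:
M(g, A) = 2*A
M(-976, -645)/(-214383) = (2*(-645))/(-214383) = -1290*(-1/214383) = 430/71461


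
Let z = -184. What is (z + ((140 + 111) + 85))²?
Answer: 23104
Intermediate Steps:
(z + ((140 + 111) + 85))² = (-184 + ((140 + 111) + 85))² = (-184 + (251 + 85))² = (-184 + 336)² = 152² = 23104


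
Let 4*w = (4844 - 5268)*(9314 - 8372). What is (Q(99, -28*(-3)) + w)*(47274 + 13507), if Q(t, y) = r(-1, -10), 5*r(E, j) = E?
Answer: -30345582841/5 ≈ -6.0691e+9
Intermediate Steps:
r(E, j) = E/5
Q(t, y) = -⅕ (Q(t, y) = (⅕)*(-1) = -⅕)
w = -99852 (w = ((4844 - 5268)*(9314 - 8372))/4 = (-424*942)/4 = (¼)*(-399408) = -99852)
(Q(99, -28*(-3)) + w)*(47274 + 13507) = (-⅕ - 99852)*(47274 + 13507) = -499261/5*60781 = -30345582841/5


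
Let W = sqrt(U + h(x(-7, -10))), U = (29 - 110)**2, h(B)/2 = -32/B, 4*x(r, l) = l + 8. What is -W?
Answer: -sqrt(6689) ≈ -81.786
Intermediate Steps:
x(r, l) = 2 + l/4 (x(r, l) = (l + 8)/4 = (8 + l)/4 = 2 + l/4)
h(B) = -64/B (h(B) = 2*(-32/B) = -64/B)
U = 6561 (U = (-81)**2 = 6561)
W = sqrt(6689) (W = sqrt(6561 - 64/(2 + (1/4)*(-10))) = sqrt(6561 - 64/(2 - 5/2)) = sqrt(6561 - 64/(-1/2)) = sqrt(6561 - 64*(-2)) = sqrt(6561 + 128) = sqrt(6689) ≈ 81.786)
-W = -sqrt(6689)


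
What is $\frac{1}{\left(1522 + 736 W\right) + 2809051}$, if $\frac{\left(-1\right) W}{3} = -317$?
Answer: $\frac{1}{3510509} \approx 2.8486 \cdot 10^{-7}$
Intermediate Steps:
$W = 951$ ($W = \left(-3\right) \left(-317\right) = 951$)
$\frac{1}{\left(1522 + 736 W\right) + 2809051} = \frac{1}{\left(1522 + 736 \cdot 951\right) + 2809051} = \frac{1}{\left(1522 + 699936\right) + 2809051} = \frac{1}{701458 + 2809051} = \frac{1}{3510509}$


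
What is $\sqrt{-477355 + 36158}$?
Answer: $i \sqrt{441197} \approx 664.23 i$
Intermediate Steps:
$\sqrt{-477355 + 36158} = \sqrt{-441197} = i \sqrt{441197}$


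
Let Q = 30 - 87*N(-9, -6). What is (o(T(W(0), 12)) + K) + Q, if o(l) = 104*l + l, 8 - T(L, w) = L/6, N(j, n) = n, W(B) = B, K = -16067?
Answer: -14675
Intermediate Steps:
T(L, w) = 8 - L/6
Q = 552 (Q = 30 - 87*(-6) = 30 + 522 = 552)
o(l) = 105*l
(o(T(W(0), 12)) + K) + Q = (105*(8 - ⅙*0) - 16067) + 552 = (105*(8 + 0) - 16067) + 552 = (105*8 - 16067) + 552 = (840 - 16067) + 552 = -15227 + 552 = -14675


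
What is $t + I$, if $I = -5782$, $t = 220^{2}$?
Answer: $42618$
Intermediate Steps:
$t = 48400$
$t + I = 48400 - 5782 = 42618$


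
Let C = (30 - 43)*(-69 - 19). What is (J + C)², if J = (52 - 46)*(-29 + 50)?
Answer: 1612900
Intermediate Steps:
C = 1144 (C = -13*(-88) = 1144)
J = 126 (J = 6*21 = 126)
(J + C)² = (126 + 1144)² = 1270² = 1612900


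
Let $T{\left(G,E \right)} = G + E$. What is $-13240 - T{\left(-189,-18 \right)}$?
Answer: $-13033$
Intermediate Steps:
$T{\left(G,E \right)} = E + G$
$-13240 - T{\left(-189,-18 \right)} = -13240 - \left(-18 - 189\right) = -13240 - -207 = -13240 + 207 = -13033$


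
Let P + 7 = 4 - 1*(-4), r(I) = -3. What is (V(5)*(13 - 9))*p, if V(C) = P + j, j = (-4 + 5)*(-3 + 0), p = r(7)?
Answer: 24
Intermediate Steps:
p = -3
j = -3 (j = 1*(-3) = -3)
P = 1 (P = -7 + (4 - 1*(-4)) = -7 + (4 + 4) = -7 + 8 = 1)
V(C) = -2 (V(C) = 1 - 3 = -2)
(V(5)*(13 - 9))*p = -2*(13 - 9)*(-3) = -2*4*(-3) = -8*(-3) = 24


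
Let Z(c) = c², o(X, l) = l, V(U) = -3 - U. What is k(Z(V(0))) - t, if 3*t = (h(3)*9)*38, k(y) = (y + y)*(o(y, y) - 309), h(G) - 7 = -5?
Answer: -5628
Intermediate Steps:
h(G) = 2 (h(G) = 7 - 5 = 2)
k(y) = 2*y*(-309 + y) (k(y) = (y + y)*(y - 309) = (2*y)*(-309 + y) = 2*y*(-309 + y))
t = 228 (t = ((2*9)*38)/3 = (18*38)/3 = (⅓)*684 = 228)
k(Z(V(0))) - t = 2*(-3 - 1*0)²*(-309 + (-3 - 1*0)²) - 1*228 = 2*(-3 + 0)²*(-309 + (-3 + 0)²) - 228 = 2*(-3)²*(-309 + (-3)²) - 228 = 2*9*(-309 + 9) - 228 = 2*9*(-300) - 228 = -5400 - 228 = -5628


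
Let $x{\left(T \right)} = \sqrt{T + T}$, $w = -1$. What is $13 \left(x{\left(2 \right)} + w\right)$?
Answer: $13$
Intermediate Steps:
$x{\left(T \right)} = \sqrt{2} \sqrt{T}$ ($x{\left(T \right)} = \sqrt{2 T} = \sqrt{2} \sqrt{T}$)
$13 \left(x{\left(2 \right)} + w\right) = 13 \left(\sqrt{2} \sqrt{2} - 1\right) = 13 \left(2 - 1\right) = 13 \cdot 1 = 13$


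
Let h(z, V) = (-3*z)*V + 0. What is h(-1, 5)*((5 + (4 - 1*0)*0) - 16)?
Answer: -165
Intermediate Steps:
h(z, V) = -3*V*z (h(z, V) = -3*V*z + 0 = -3*V*z)
h(-1, 5)*((5 + (4 - 1*0)*0) - 16) = (-3*5*(-1))*((5 + (4 - 1*0)*0) - 16) = 15*((5 + (4 + 0)*0) - 16) = 15*((5 + 4*0) - 16) = 15*((5 + 0) - 16) = 15*(5 - 16) = 15*(-11) = -165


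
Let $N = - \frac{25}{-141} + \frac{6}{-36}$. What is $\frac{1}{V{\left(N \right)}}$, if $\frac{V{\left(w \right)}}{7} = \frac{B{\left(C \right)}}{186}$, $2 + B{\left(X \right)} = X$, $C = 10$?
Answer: $\frac{93}{28} \approx 3.3214$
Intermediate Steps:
$B{\left(X \right)} = -2 + X$
$N = \frac{1}{94}$ ($N = \left(-25\right) \left(- \frac{1}{141}\right) + 6 \left(- \frac{1}{36}\right) = \frac{25}{141} - \frac{1}{6} = \frac{1}{94} \approx 0.010638$)
$V{\left(w \right)} = \frac{28}{93}$ ($V{\left(w \right)} = 7 \frac{-2 + 10}{186} = 7 \cdot 8 \cdot \frac{1}{186} = 7 \cdot \frac{4}{93} = \frac{28}{93}$)
$\frac{1}{V{\left(N \right)}} = \frac{1}{\frac{28}{93}} = \frac{93}{28}$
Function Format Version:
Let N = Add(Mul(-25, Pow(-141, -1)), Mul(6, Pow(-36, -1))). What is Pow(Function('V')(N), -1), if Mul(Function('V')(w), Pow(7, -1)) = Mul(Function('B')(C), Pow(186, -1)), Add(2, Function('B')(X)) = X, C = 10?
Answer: Rational(93, 28) ≈ 3.3214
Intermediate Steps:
Function('B')(X) = Add(-2, X)
N = Rational(1, 94) (N = Add(Mul(-25, Rational(-1, 141)), Mul(6, Rational(-1, 36))) = Add(Rational(25, 141), Rational(-1, 6)) = Rational(1, 94) ≈ 0.010638)
Function('V')(w) = Rational(28, 93) (Function('V')(w) = Mul(7, Mul(Add(-2, 10), Pow(186, -1))) = Mul(7, Mul(8, Rational(1, 186))) = Mul(7, Rational(4, 93)) = Rational(28, 93))
Pow(Function('V')(N), -1) = Pow(Rational(28, 93), -1) = Rational(93, 28)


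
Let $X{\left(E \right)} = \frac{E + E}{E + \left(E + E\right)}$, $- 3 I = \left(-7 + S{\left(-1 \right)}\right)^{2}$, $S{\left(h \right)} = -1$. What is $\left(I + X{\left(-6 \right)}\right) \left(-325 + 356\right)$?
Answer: $- \frac{1922}{3} \approx -640.67$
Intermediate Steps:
$I = - \frac{64}{3}$ ($I = - \frac{\left(-7 - 1\right)^{2}}{3} = - \frac{\left(-8\right)^{2}}{3} = \left(- \frac{1}{3}\right) 64 = - \frac{64}{3} \approx -21.333$)
$X{\left(E \right)} = \frac{2}{3}$ ($X{\left(E \right)} = \frac{2 E}{E + 2 E} = \frac{2 E}{3 E} = 2 E \frac{1}{3 E} = \frac{2}{3}$)
$\left(I + X{\left(-6 \right)}\right) \left(-325 + 356\right) = \left(- \frac{64}{3} + \frac{2}{3}\right) \left(-325 + 356\right) = \left(- \frac{62}{3}\right) 31 = - \frac{1922}{3}$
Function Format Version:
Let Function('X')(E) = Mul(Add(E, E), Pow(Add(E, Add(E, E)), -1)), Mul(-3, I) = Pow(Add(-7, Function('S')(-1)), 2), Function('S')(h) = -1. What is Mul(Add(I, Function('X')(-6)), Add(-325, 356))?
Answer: Rational(-1922, 3) ≈ -640.67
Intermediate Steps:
I = Rational(-64, 3) (I = Mul(Rational(-1, 3), Pow(Add(-7, -1), 2)) = Mul(Rational(-1, 3), Pow(-8, 2)) = Mul(Rational(-1, 3), 64) = Rational(-64, 3) ≈ -21.333)
Function('X')(E) = Rational(2, 3) (Function('X')(E) = Mul(Mul(2, E), Pow(Add(E, Mul(2, E)), -1)) = Mul(Mul(2, E), Pow(Mul(3, E), -1)) = Mul(Mul(2, E), Mul(Rational(1, 3), Pow(E, -1))) = Rational(2, 3))
Mul(Add(I, Function('X')(-6)), Add(-325, 356)) = Mul(Add(Rational(-64, 3), Rational(2, 3)), Add(-325, 356)) = Mul(Rational(-62, 3), 31) = Rational(-1922, 3)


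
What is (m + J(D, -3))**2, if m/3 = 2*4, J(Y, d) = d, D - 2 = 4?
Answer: 441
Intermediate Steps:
D = 6 (D = 2 + 4 = 6)
m = 24 (m = 3*(2*4) = 3*8 = 24)
(m + J(D, -3))**2 = (24 - 3)**2 = 21**2 = 441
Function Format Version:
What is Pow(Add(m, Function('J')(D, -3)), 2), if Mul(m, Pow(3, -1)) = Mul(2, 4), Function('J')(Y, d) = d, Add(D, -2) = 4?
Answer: 441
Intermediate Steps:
D = 6 (D = Add(2, 4) = 6)
m = 24 (m = Mul(3, Mul(2, 4)) = Mul(3, 8) = 24)
Pow(Add(m, Function('J')(D, -3)), 2) = Pow(Add(24, -3), 2) = Pow(21, 2) = 441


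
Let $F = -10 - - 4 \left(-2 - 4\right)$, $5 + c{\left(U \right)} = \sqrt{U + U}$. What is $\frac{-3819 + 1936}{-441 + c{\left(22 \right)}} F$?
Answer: $- \frac{7138453}{49718} - \frac{32011 \sqrt{11}}{49718} \approx -145.71$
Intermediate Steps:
$c{\left(U \right)} = -5 + \sqrt{2} \sqrt{U}$ ($c{\left(U \right)} = -5 + \sqrt{U + U} = -5 + \sqrt{2 U} = -5 + \sqrt{2} \sqrt{U}$)
$F = -34$ ($F = -10 - \left(-4\right) \left(-6\right) = -10 - 24 = -34$)
$\frac{-3819 + 1936}{-441 + c{\left(22 \right)}} F = \frac{-3819 + 1936}{-441 - \left(5 - \sqrt{2} \sqrt{22}\right)} \left(-34\right) = - \frac{1883}{-441 - \left(5 - 2 \sqrt{11}\right)} \left(-34\right) = - \frac{1883}{-446 + 2 \sqrt{11}} \left(-34\right) = \frac{64022}{-446 + 2 \sqrt{11}}$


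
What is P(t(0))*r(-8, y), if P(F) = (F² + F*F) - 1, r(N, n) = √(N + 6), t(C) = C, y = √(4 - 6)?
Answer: -I*√2 ≈ -1.4142*I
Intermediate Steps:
y = I*√2 (y = √(-2) = I*√2 ≈ 1.4142*I)
r(N, n) = √(6 + N)
P(F) = -1 + 2*F² (P(F) = (F² + F²) - 1 = 2*F² - 1 = -1 + 2*F²)
P(t(0))*r(-8, y) = (-1 + 2*0²)*√(6 - 8) = (-1 + 2*0)*√(-2) = (-1 + 0)*(I*√2) = -I*√2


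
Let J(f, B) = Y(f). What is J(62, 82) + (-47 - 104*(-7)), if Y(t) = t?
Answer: 743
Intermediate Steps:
J(f, B) = f
J(62, 82) + (-47 - 104*(-7)) = 62 + (-47 - 104*(-7)) = 62 + (-47 + 728) = 62 + 681 = 743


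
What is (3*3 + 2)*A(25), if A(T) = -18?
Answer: -198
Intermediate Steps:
(3*3 + 2)*A(25) = (3*3 + 2)*(-18) = (9 + 2)*(-18) = 11*(-18) = -198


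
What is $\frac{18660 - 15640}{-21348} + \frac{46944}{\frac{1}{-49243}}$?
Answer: $- \frac{12337347523859}{5337} \approx -2.3117 \cdot 10^{9}$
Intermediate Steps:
$\frac{18660 - 15640}{-21348} + \frac{46944}{\frac{1}{-49243}} = 3020 \left(- \frac{1}{21348}\right) + \frac{46944}{- \frac{1}{49243}} = - \frac{755}{5337} + 46944 \left(-49243\right) = - \frac{755}{5337} - 2311663392 = - \frac{12337347523859}{5337}$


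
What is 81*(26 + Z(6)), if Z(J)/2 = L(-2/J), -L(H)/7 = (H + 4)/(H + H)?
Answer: 8343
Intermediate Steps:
L(H) = -7*(4 + H)/(2*H) (L(H) = -7*(H + 4)/(H + H) = -7*(4 + H)/(2*H))
Z(J) = -7 + 14*J (Z(J) = 2*(-7/2 - 14*(-J/2)) = 2*(-7/2 - (-7)*J) = 2*(-7/2 + 7*J) = -7 + 14*J)
81*(26 + Z(6)) = 81*(26 + (-7 + 14*6)) = 81*(26 + (-7 + 84)) = 81*(26 + 77) = 81*103 = 8343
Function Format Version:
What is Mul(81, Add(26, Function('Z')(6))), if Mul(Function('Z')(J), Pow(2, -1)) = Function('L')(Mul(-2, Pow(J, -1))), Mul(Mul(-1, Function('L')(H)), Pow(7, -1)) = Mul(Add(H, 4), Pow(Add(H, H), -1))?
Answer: 8343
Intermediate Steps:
Function('L')(H) = Mul(Rational(-7, 2), Pow(H, -1), Add(4, H)) (Function('L')(H) = Mul(-7, Mul(Add(H, 4), Pow(Add(H, H), -1))) = Mul(-7, Mul(Add(4, H), Pow(Mul(2, H), -1))) = Mul(-7, Mul(Add(4, H), Mul(Rational(1, 2), Pow(H, -1)))) = Mul(-7, Mul(Rational(1, 2), Pow(H, -1), Add(4, H))) = Mul(Rational(-7, 2), Pow(H, -1), Add(4, H)))
Function('Z')(J) = Add(-7, Mul(14, J)) (Function('Z')(J) = Mul(2, Add(Rational(-7, 2), Mul(-14, Pow(Mul(-2, Pow(J, -1)), -1)))) = Mul(2, Add(Rational(-7, 2), Mul(-14, Mul(Rational(-1, 2), J)))) = Mul(2, Add(Rational(-7, 2), Mul(7, J))) = Add(-7, Mul(14, J)))
Mul(81, Add(26, Function('Z')(6))) = Mul(81, Add(26, Add(-7, Mul(14, 6)))) = Mul(81, Add(26, Add(-7, 84))) = Mul(81, Add(26, 77)) = Mul(81, 103) = 8343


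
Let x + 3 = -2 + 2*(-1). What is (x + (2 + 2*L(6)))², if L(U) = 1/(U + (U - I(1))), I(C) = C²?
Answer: 2809/121 ≈ 23.215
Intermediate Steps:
x = -7 (x = -3 + (-2 + 2*(-1)) = -3 + (-2 - 2) = -3 - 4 = -7)
L(U) = 1/(-1 + 2*U) (L(U) = 1/(U + (U - 1*1²)) = 1/(U + (U - 1*1)) = 1/(U + (U - 1)) = 1/(U + (-1 + U)) = 1/(-1 + 2*U))
(x + (2 + 2*L(6)))² = (-7 + (2 + 2/(-1 + 2*6)))² = (-7 + (2 + 2/(-1 + 12)))² = (-7 + (2 + 2/11))² = (-7 + 24/11)² = (-53/11)² = 2809/121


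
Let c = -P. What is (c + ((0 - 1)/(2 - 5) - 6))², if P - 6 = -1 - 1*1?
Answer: 841/9 ≈ 93.444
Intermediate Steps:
P = 4 (P = 6 + (-1 - 1*1) = 6 + (-1 - 1) = 6 - 2 = 4)
c = -4 (c = -1*4 = -4)
(c + ((0 - 1)/(2 - 5) - 6))² = (-4 + ((0 - 1)/(2 - 5) - 6))² = (-4 + (-1/(-3) - 6))² = (-4 + (-1*(-⅓) - 6))² = (-4 + (⅓ - 6))² = (-4 - 17/3)² = (-29/3)² = 841/9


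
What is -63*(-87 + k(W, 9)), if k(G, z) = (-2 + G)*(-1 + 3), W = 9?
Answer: 4599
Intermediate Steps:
k(G, z) = -4 + 2*G (k(G, z) = (-2 + G)*2 = -4 + 2*G)
-63*(-87 + k(W, 9)) = -63*(-87 + (-4 + 2*9)) = -63*(-87 + (-4 + 18)) = -63*(-87 + 14) = -63*(-73) = 4599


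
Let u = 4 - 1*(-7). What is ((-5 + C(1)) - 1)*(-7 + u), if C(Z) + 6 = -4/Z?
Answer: -64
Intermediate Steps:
C(Z) = -6 - 4/Z
u = 11 (u = 4 + 7 = 11)
((-5 + C(1)) - 1)*(-7 + u) = ((-5 + (-6 - 4/1)) - 1)*(-7 + 11) = ((-5 + (-6 - 4*1)) - 1)*4 = ((-5 + (-6 - 4)) - 1)*4 = ((-5 - 10) - 1)*4 = (-15 - 1)*4 = -16*4 = -64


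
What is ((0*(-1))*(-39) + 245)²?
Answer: 60025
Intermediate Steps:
((0*(-1))*(-39) + 245)² = (0*(-39) + 245)² = (0 + 245)² = 245² = 60025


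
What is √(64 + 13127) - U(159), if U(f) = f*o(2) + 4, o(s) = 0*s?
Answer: -4 + √13191 ≈ 110.85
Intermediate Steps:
o(s) = 0
U(f) = 4 (U(f) = f*0 + 4 = 0 + 4 = 4)
√(64 + 13127) - U(159) = √(64 + 13127) - 1*4 = √13191 - 4 = -4 + √13191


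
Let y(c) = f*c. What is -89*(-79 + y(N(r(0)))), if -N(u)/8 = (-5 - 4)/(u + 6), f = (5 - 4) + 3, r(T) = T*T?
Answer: 2759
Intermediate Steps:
r(T) = T**2
f = 4 (f = 1 + 3 = 4)
N(u) = 72/(6 + u) (N(u) = -8*(-5 - 4)/(u + 6) = -(-72)/(6 + u) = 72/(6 + u))
y(c) = 4*c
-89*(-79 + y(N(r(0)))) = -89*(-79 + 4*(72/(6 + 0**2))) = -89*(-79 + 4*(72/(6 + 0))) = -89*(-79 + 4*(72/6)) = -89*(-79 + 4*(72*(1/6))) = -89*(-79 + 4*12) = -89*(-79 + 48) = -89*(-31) = 2759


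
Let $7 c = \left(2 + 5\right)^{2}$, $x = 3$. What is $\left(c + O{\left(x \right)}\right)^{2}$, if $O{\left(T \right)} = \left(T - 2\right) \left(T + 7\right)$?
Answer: $289$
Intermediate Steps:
$O{\left(T \right)} = \left(-2 + T\right) \left(7 + T\right)$
$c = 7$ ($c = \frac{\left(2 + 5\right)^{2}}{7} = \frac{7^{2}}{7} = \frac{1}{7} \cdot 49 = 7$)
$\left(c + O{\left(x \right)}\right)^{2} = \left(7 + \left(-14 + 3^{2} + 5 \cdot 3\right)\right)^{2} = \left(7 + \left(-14 + 9 + 15\right)\right)^{2} = \left(7 + 10\right)^{2} = 17^{2} = 289$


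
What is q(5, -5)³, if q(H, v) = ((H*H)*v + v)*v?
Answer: 274625000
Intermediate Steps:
q(H, v) = v*(v + v*H²) (q(H, v) = (H²*v + v)*v = (v*H² + v)*v = (v + v*H²)*v = v*(v + v*H²))
q(5, -5)³ = ((-5)²*(1 + 5²))³ = (25*(1 + 25))³ = (25*26)³ = 650³ = 274625000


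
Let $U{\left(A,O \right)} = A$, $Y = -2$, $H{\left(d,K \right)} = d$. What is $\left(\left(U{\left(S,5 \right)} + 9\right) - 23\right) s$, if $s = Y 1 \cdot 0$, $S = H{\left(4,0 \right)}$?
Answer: $0$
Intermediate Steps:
$S = 4$
$s = 0$ ($s = \left(-2\right) 1 \cdot 0 = \left(-2\right) 0 = 0$)
$\left(\left(U{\left(S,5 \right)} + 9\right) - 23\right) s = \left(\left(4 + 9\right) - 23\right) 0 = \left(13 - 23\right) 0 = \left(-10\right) 0 = 0$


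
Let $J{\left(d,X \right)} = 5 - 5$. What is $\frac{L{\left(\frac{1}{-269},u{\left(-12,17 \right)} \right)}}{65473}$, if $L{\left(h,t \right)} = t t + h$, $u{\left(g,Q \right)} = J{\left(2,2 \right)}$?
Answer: $- \frac{1}{17612237} \approx -5.6779 \cdot 10^{-8}$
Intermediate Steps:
$J{\left(d,X \right)} = 0$
$u{\left(g,Q \right)} = 0$
$L{\left(h,t \right)} = h + t^{2}$ ($L{\left(h,t \right)} = t^{2} + h = h + t^{2}$)
$\frac{L{\left(\frac{1}{-269},u{\left(-12,17 \right)} \right)}}{65473} = \frac{\frac{1}{-269} + 0^{2}}{65473} = \left(- \frac{1}{269} + 0\right) \frac{1}{65473} = \left(- \frac{1}{269}\right) \frac{1}{65473} = - \frac{1}{17612237}$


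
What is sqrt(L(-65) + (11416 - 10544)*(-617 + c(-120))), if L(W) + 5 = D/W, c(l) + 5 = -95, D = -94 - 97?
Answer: I*sqrt(2641580110)/65 ≈ 790.71*I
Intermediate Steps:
D = -191
c(l) = -100 (c(l) = -5 - 95 = -100)
L(W) = -5 - 191/W
sqrt(L(-65) + (11416 - 10544)*(-617 + c(-120))) = sqrt((-5 - 191/(-65)) + (11416 - 10544)*(-617 - 100)) = sqrt((-5 - 191*(-1/65)) + 872*(-717)) = sqrt((-5 + 191/65) - 625224) = sqrt(-134/65 - 625224) = sqrt(-40639694/65) = I*sqrt(2641580110)/65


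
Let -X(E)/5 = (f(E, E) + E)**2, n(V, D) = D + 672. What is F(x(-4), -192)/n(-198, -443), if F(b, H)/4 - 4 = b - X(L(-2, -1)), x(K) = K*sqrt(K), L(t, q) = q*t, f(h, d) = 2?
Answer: 336/229 - 32*I/229 ≈ 1.4672 - 0.13974*I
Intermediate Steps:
n(V, D) = 672 + D
X(E) = -5*(2 + E)**2
x(K) = K**(3/2)
F(b, H) = 336 + 4*b (F(b, H) = 16 + 4*(b - (-5)*(2 - 1*(-2))**2) = 16 + 4*(b - (-5)*(2 + 2)**2) = 16 + 4*(b - (-5)*4**2) = 16 + 4*(b - (-5)*16) = 16 + 4*(b - 1*(-80)) = 16 + 4*(b + 80) = 16 + 4*(80 + b) = 16 + (320 + 4*b) = 336 + 4*b)
F(x(-4), -192)/n(-198, -443) = (336 + 4*(-4)**(3/2))/(672 - 443) = (336 + 4*(-8*I))/229 = (336 - 32*I)*(1/229) = 336/229 - 32*I/229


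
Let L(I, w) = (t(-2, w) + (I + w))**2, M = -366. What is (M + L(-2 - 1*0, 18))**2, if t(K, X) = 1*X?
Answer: 624100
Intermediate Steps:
t(K, X) = X
L(I, w) = (I + 2*w)**2 (L(I, w) = (w + (I + w))**2 = (I + 2*w)**2)
(M + L(-2 - 1*0, 18))**2 = (-366 + ((-2 - 1*0) + 2*18)**2)**2 = (-366 + ((-2 + 0) + 36)**2)**2 = (-366 + (-2 + 36)**2)**2 = (-366 + 34**2)**2 = (-366 + 1156)**2 = 790**2 = 624100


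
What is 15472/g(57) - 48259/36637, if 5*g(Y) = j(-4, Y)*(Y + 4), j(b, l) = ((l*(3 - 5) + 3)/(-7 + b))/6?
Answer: 62244322477/82689709 ≈ 752.75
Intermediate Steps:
j(b, l) = (3 - 2*l)/(6*(-7 + b)) (j(b, l) = ((l*(-2) + 3)/(-7 + b))*(1/6) = ((-2*l + 3)/(-7 + b))*(1/6) = ((3 - 2*l)/(-7 + b))*(1/6) = (3 - 2*l)/(6*(-7 + b)))
g(Y) = (4 + Y)*(-1/22 + Y/33)/5 (g(Y) = (((3 - 2*Y)/(6*(-7 - 4)))*(Y + 4))/5 = (((1/6)*(3 - 2*Y)/(-11))*(4 + Y))/5 = (((1/6)*(-1/11)*(3 - 2*Y))*(4 + Y))/5 = ((-1/22 + Y/33)*(4 + Y))/5 = ((4 + Y)*(-1/22 + Y/33))/5 = (4 + Y)*(-1/22 + Y/33)/5)
15472/g(57) - 48259/36637 = 15472/(((-3 + 2*57)*(4 + 57)/330)) - 48259/36637 = 15472/(((1/330)*(-3 + 114)*61)) - 48259*1/36637 = 15472/(((1/330)*111*61)) - 48259/36637 = 15472/(2257/110) - 48259/36637 = 15472*(110/2257) - 48259/36637 = 1701920/2257 - 48259/36637 = 62244322477/82689709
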